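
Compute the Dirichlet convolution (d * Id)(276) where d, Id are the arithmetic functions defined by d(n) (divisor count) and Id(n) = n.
(d * Id)(276) = 1375

Divisors of 276: [1, 2, 3, 4, 6, 12, 23, 46, 69, 92, 138, 276]. For each d | 276:
  d = 1: d(1) · Id(276/1) = 1 · 276 = 276
  d = 2: d(2) · Id(276/2) = 2 · 138 = 276
  d = 3: d(3) · Id(276/3) = 2 · 92 = 184
  d = 4: d(4) · Id(276/4) = 3 · 69 = 207
  d = 6: d(6) · Id(276/6) = 4 · 46 = 184
  d = 12: d(12) · Id(276/12) = 6 · 23 = 138
  d = 23: d(23) · Id(276/23) = 2 · 12 = 24
  d = 46: d(46) · Id(276/46) = 4 · 6 = 24
  d = 69: d(69) · Id(276/69) = 4 · 4 = 16
  d = 92: d(92) · Id(276/92) = 6 · 3 = 18
  d = 138: d(138) · Id(276/138) = 8 · 2 = 16
  d = 276: d(276) · Id(276/276) = 12 · 1 = 12
Summing: (d * Id)(276) = 276 + 276 + 184 + 207 + 184 + 138 + 24 + 24 + 16 + 18 + 16 + 12 = 1375.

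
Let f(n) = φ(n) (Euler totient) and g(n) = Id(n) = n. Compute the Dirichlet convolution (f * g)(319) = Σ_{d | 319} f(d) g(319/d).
(φ * Id)(319) = 1197

Divisors of 319: [1, 11, 29, 319]. For each d | 319:
  d = 1: φ(1) · Id(319/1) = 1 · 319 = 319
  d = 11: φ(11) · Id(319/11) = 10 · 29 = 290
  d = 29: φ(29) · Id(319/29) = 28 · 11 = 308
  d = 319: φ(319) · Id(319/319) = 280 · 1 = 280
Summing: (φ * Id)(319) = 319 + 290 + 308 + 280 = 1197.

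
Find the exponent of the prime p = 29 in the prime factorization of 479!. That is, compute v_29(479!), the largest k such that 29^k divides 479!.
v_29(479!) = 16

Legendre's formula: v_p(n!) = Σ_{k ≥ 1} ⌊n / p^k⌋. For p = 29, n = 479, the terms are:
  ⌊479/29^1⌋ = ⌊479/29⌋ = 16
(the next term ⌊479/29^2⌋ = 0, terminating the sum). Summing: v_29(479!) = 16 = 16.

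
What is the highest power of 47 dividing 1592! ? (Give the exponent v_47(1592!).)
v_47(1592!) = 33

Legendre's formula: v_p(n!) = Σ_{k ≥ 1} ⌊n / p^k⌋. For p = 47, n = 1592, the terms are:
  ⌊1592/47^1⌋ = ⌊1592/47⌋ = 33
(the next term ⌊1592/47^2⌋ = 0, terminating the sum). Summing: v_47(1592!) = 33 = 33.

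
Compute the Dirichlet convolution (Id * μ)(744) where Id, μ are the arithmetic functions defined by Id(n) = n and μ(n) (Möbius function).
(Id * μ)(744) = 240

Divisors of 744: [1, 2, 3, 4, 6, 8, 12, 24, 31, 62, 93, 124, 186, 248, 372, 744]. For each d | 744:
  d = 1: Id(1) · μ(744/1) = 1 · 0 = 0
  d = 2: Id(2) · μ(744/2) = 2 · 0 = 0
  d = 3: Id(3) · μ(744/3) = 3 · 0 = 0
  d = 4: Id(4) · μ(744/4) = 4 · -1 = -4
  d = 6: Id(6) · μ(744/6) = 6 · 0 = 0
  d = 8: Id(8) · μ(744/8) = 8 · 1 = 8
  d = 12: Id(12) · μ(744/12) = 12 · 1 = 12
  d = 24: Id(24) · μ(744/24) = 24 · -1 = -24
  d = 31: Id(31) · μ(744/31) = 31 · 0 = 0
  d = 62: Id(62) · μ(744/62) = 62 · 0 = 0
  d = 93: Id(93) · μ(744/93) = 93 · 0 = 0
  d = 124: Id(124) · μ(744/124) = 124 · 1 = 124
  d = 186: Id(186) · μ(744/186) = 186 · 0 = 0
  d = 248: Id(248) · μ(744/248) = 248 · -1 = -248
  d = 372: Id(372) · μ(744/372) = 372 · -1 = -372
  d = 744: Id(744) · μ(744/744) = 744 · 1 = 744
Summing: (Id * μ)(744) = 0 + 0 + 0 + -4 + 0 + 8 + 12 + -24 + 0 + 0 + 0 + 124 + 0 + -248 + -372 + 744 = 240.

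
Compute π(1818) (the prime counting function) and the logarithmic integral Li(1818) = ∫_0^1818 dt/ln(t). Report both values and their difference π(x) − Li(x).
π(1818) = 280;  Li(1818) ≈ 290.72;  π(x) − Li(x) ≈ -10.72.

Direct count of primes ≤ 1818 gives π(1818) = 280. Numerical evaluation of the logarithmic integral gives Li(1818) ≈ 290.72. The difference π(x) − Li(x) ≈ -10.72 is typically negative for small/moderate x (Li(x) overestimates), though Littlewood's theorem shows this sign changes infinitely often.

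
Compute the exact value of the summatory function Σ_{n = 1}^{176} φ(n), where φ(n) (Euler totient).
Σ_{n ≤ 176} φ(n) = 9450

Compute φ(n) for each 1 ≤ n ≤ 176: φ(1) = 1, φ(2) = 1, φ(3) = 2, φ(4) = 2, φ(5) = 4, φ(6) = 2, φ(7) = 6, φ(8) = 4, φ(9) = 6, φ(10) = 4, φ(11) = 10, φ(12) = 4, φ(13) = 12, φ(14) = 6, φ(15) = 8, φ(16) = 8, φ(17) = 16, φ(18) = 6, φ(19) = 18, φ(20) = 8, φ(21) = 12, φ(22) = 10, φ(23) = 22, φ(24) = 8, φ(25) = 20, φ(26) = 12, φ(27) = 18, φ(28) = 12, φ(29) = 28, φ(30) = 8, φ(31) = 30, φ(32) = 16, φ(33) = 20, φ(34) = 16, φ(35) = 24, φ(36) = 12, φ(37) = 36, φ(38) = 18, φ(39) = 24, φ(40) = 16, φ(41) = 40, φ(42) = 12, φ(43) = 42, φ(44) = 20, φ(45) = 24, φ(46) = 22, φ(47) = 46, φ(48) = 16, φ(49) = 42, φ(50) = 20, φ(51) = 32, φ(52) = 24, φ(53) = 52, φ(54) = 18, φ(55) = 40, φ(56) = 24, φ(57) = 36, φ(58) = 28, φ(59) = 58, φ(60) = 16, φ(61) = 60, φ(62) = 30, φ(63) = 36, φ(64) = 32, φ(65) = 48, φ(66) = 20, φ(67) = 66, φ(68) = 32, φ(69) = 44, φ(70) = 24, φ(71) = 70, φ(72) = 24, φ(73) = 72, φ(74) = 36, φ(75) = 40, φ(76) = 36, φ(77) = 60, φ(78) = 24, φ(79) = 78, φ(80) = 32, φ(81) = 54, φ(82) = 40, φ(83) = 82, φ(84) = 24, φ(85) = 64, φ(86) = 42, φ(87) = 56, φ(88) = 40, φ(89) = 88, φ(90) = 24, φ(91) = 72, φ(92) = 44, φ(93) = 60, φ(94) = 46, φ(95) = 72, φ(96) = 32, φ(97) = 96, φ(98) = 42, φ(99) = 60, φ(100) = 40, φ(101) = 100, φ(102) = 32, φ(103) = 102, φ(104) = 48, φ(105) = 48, φ(106) = 52, φ(107) = 106, φ(108) = 36, φ(109) = 108, φ(110) = 40, φ(111) = 72, φ(112) = 48, φ(113) = 112, φ(114) = 36, φ(115) = 88, φ(116) = 56, φ(117) = 72, φ(118) = 58, φ(119) = 96, φ(120) = 32, φ(121) = 110, φ(122) = 60, φ(123) = 80, φ(124) = 60, φ(125) = 100, φ(126) = 36, φ(127) = 126, φ(128) = 64, φ(129) = 84, φ(130) = 48, φ(131) = 130, φ(132) = 40, φ(133) = 108, φ(134) = 66, φ(135) = 72, φ(136) = 64, φ(137) = 136, φ(138) = 44, φ(139) = 138, φ(140) = 48, φ(141) = 92, φ(142) = 70, φ(143) = 120, φ(144) = 48, φ(145) = 112, φ(146) = 72, φ(147) = 84, φ(148) = 72, φ(149) = 148, φ(150) = 40, φ(151) = 150, φ(152) = 72, φ(153) = 96, φ(154) = 60, φ(155) = 120, φ(156) = 48, φ(157) = 156, φ(158) = 78, φ(159) = 104, φ(160) = 64, φ(161) = 132, φ(162) = 54, φ(163) = 162, φ(164) = 80, φ(165) = 80, φ(166) = 82, φ(167) = 166, φ(168) = 48, φ(169) = 156, φ(170) = 64, φ(171) = 108, φ(172) = 84, φ(173) = 172, φ(174) = 56, φ(175) = 120, φ(176) = 80. Summing all 176 values: 9450. (Average order: Σ_{n ≤ x} φ(n) ~ (3/π²) x². For x = 176, (3/π²)·176² ≈ 9415.57.)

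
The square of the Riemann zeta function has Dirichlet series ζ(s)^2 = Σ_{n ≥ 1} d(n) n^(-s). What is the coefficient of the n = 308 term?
d(308) = 12

ζ(s)^2 = (Σ 1/m^s)(Σ 1/k^s). The coefficient of 1/n^s in the product is the number of ordered pairs (m, k) with mk = n, which equals d(n). For n = 308, divisors are [1, 2, 4, 7, 11, 14, 22, 28, 44, 77, 154, 308], so d(308) = 12.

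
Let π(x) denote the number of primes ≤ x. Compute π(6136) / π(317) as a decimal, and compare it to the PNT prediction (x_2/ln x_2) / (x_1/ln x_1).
π(6136)/π(317) = 800/66 ≈ 12.1212;  PNT prediction ≈ 12.7807.

π(317) = 66 and π(6136) = 800, so π(6136)/π(317) ≈ 12.1212. The PNT-predicted ratio is (6136/ln(6136)) / (317/ln(317)) ≈ 12.7807. The two agree to within a few percent, as expected.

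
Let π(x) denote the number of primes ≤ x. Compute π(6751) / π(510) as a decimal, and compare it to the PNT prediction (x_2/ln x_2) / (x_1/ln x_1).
π(6751)/π(510) = 869/97 ≈ 8.9588;  PNT prediction ≈ 9.3595.

π(510) = 97 and π(6751) = 869, so π(6751)/π(510) ≈ 8.9588. The PNT-predicted ratio is (6751/ln(6751)) / (510/ln(510)) ≈ 9.3595. The two agree to within a few percent, as expected.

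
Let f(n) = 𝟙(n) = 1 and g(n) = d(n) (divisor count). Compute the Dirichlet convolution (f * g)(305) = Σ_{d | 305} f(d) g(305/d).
(𝟙 * d)(305) = 9

Divisors of 305: [1, 5, 61, 305]. For each d | 305:
  d = 1: 𝟙(1) · d(305/1) = 1 · 4 = 4
  d = 5: 𝟙(5) · d(305/5) = 1 · 2 = 2
  d = 61: 𝟙(61) · d(305/61) = 1 · 2 = 2
  d = 305: 𝟙(305) · d(305/305) = 1 · 1 = 1
Summing: (𝟙 * d)(305) = 4 + 2 + 2 + 1 = 9.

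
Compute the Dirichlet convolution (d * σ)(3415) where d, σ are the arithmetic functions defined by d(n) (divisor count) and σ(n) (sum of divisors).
(d * σ)(3415) = 5488

Divisors of 3415: [1, 5, 683, 3415]. For each d | 3415:
  d = 1: d(1) · σ(3415/1) = 1 · 4104 = 4104
  d = 5: d(5) · σ(3415/5) = 2 · 684 = 1368
  d = 683: d(683) · σ(3415/683) = 2 · 6 = 12
  d = 3415: d(3415) · σ(3415/3415) = 4 · 1 = 4
Summing: (d * σ)(3415) = 4104 + 1368 + 12 + 4 = 5488.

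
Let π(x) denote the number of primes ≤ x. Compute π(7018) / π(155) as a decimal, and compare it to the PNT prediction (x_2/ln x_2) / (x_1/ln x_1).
π(7018)/π(155) = 902/36 ≈ 25.0556;  PNT prediction ≈ 25.7845.

π(155) = 36 and π(7018) = 902, so π(7018)/π(155) ≈ 25.0556. The PNT-predicted ratio is (7018/ln(7018)) / (155/ln(155)) ≈ 25.7845. The two agree to within a few percent, as expected.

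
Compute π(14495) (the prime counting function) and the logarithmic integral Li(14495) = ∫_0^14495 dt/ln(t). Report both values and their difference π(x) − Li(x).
π(14495) = 1698;  Li(14495) ≈ 1724.01;  π(x) − Li(x) ≈ -26.01.

Direct count of primes ≤ 14495 gives π(14495) = 1698. Numerical evaluation of the logarithmic integral gives Li(14495) ≈ 1724.01. The difference π(x) − Li(x) ≈ -26.01 is typically negative for small/moderate x (Li(x) overestimates), though Littlewood's theorem shows this sign changes infinitely often.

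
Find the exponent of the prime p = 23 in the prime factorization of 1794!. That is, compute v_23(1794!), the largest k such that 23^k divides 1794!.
v_23(1794!) = 81

Legendre's formula: v_p(n!) = Σ_{k ≥ 1} ⌊n / p^k⌋. For p = 23, n = 1794, the terms are:
  ⌊1794/23^1⌋ = ⌊1794/23⌋ = 78
  ⌊1794/23^2⌋ = ⌊1794/529⌋ = 3
(the next term ⌊1794/23^3⌋ = 0, terminating the sum). Summing: v_23(1794!) = 78 + 3 = 81.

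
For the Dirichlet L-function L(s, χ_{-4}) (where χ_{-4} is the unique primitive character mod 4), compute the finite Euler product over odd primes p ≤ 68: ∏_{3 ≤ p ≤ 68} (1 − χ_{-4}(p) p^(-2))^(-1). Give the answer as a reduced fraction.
∏ = 186965264422467473784849459249589/204088016612535111254016000000000

The odd primes p ≤ 68 are [3, 5, 7, 11, 13, 17, 19, 23, 29, 31, 37, 41, 43, 47, 53, 59, 61, 67]. For each, χ(p) = 1 if p ≡ 1 mod 4, χ(p) = −1 if p ≡ 3 mod 4. Taking (1 − χ(p)/p^2)^(-1) = p^2/(p^2 − χ(p)): (1 − (-1)/3^2)^(-1) · (1 − (1)/5^2)^(-1) · (1 − (-1)/7^2)^(-1) · (1 − (-1)/11^2)^(-1) · (1 − (1)/13^2)^(-1) · (1 − (1)/17^2)^(-1) · (1 − (-1)/19^2)^(-1) · (1 − (-1)/23^2)^(-1) · (1 − (1)/29^2)^(-1) · (1 − (-1)/31^2)^(-1) · (1 − (1)/37^2)^(-1) · (1 − (1)/41^2)^(-1) · (1 − (-1)/43^2)^(-1) · (1 − (-1)/47^2)^(-1) · (1 − (1)/53^2)^(-1) · (1 − (-1)/59^2)^(-1) · (1 − (1)/61^2)^(-1) · (1 − (-1)/67^2)^(-1) = 186965264422467473784849459249589/204088016612535111254016000000000.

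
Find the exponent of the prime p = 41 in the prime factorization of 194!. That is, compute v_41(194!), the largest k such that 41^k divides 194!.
v_41(194!) = 4

Legendre's formula: v_p(n!) = Σ_{k ≥ 1} ⌊n / p^k⌋. For p = 41, n = 194, the terms are:
  ⌊194/41^1⌋ = ⌊194/41⌋ = 4
(the next term ⌊194/41^2⌋ = 0, terminating the sum). Summing: v_41(194!) = 4 = 4.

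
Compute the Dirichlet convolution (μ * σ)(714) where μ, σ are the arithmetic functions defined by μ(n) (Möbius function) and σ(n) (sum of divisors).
(μ * σ)(714) = 714

Divisors of 714: [1, 2, 3, 6, 7, 14, 17, 21, 34, 42, 51, 102, 119, 238, 357, 714]. For each d | 714:
  d = 1: μ(1) · σ(714/1) = 1 · 1728 = 1728
  d = 2: μ(2) · σ(714/2) = -1 · 576 = -576
  d = 3: μ(3) · σ(714/3) = -1 · 432 = -432
  d = 6: μ(6) · σ(714/6) = 1 · 144 = 144
  d = 7: μ(7) · σ(714/7) = -1 · 216 = -216
  d = 14: μ(14) · σ(714/14) = 1 · 72 = 72
  d = 17: μ(17) · σ(714/17) = -1 · 96 = -96
  d = 21: μ(21) · σ(714/21) = 1 · 54 = 54
  d = 34: μ(34) · σ(714/34) = 1 · 32 = 32
  d = 42: μ(42) · σ(714/42) = -1 · 18 = -18
  d = 51: μ(51) · σ(714/51) = 1 · 24 = 24
  d = 102: μ(102) · σ(714/102) = -1 · 8 = -8
  d = 119: μ(119) · σ(714/119) = 1 · 12 = 12
  d = 238: μ(238) · σ(714/238) = -1 · 4 = -4
  d = 357: μ(357) · σ(714/357) = -1 · 3 = -3
  d = 714: μ(714) · σ(714/714) = 1 · 1 = 1
Summing: (μ * σ)(714) = 1728 + -576 + -432 + 144 + -216 + 72 + -96 + 54 + 32 + -18 + 24 + -8 + 12 + -4 + -3 + 1 = 714.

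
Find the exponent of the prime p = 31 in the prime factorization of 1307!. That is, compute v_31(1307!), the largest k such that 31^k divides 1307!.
v_31(1307!) = 43

Legendre's formula: v_p(n!) = Σ_{k ≥ 1} ⌊n / p^k⌋. For p = 31, n = 1307, the terms are:
  ⌊1307/31^1⌋ = ⌊1307/31⌋ = 42
  ⌊1307/31^2⌋ = ⌊1307/961⌋ = 1
(the next term ⌊1307/31^3⌋ = 0, terminating the sum). Summing: v_31(1307!) = 42 + 1 = 43.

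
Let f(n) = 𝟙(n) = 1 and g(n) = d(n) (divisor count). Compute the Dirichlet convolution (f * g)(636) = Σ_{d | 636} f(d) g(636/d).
(𝟙 * d)(636) = 54

Divisors of 636: [1, 2, 3, 4, 6, 12, 53, 106, 159, 212, 318, 636]. For each d | 636:
  d = 1: 𝟙(1) · d(636/1) = 1 · 12 = 12
  d = 2: 𝟙(2) · d(636/2) = 1 · 8 = 8
  d = 3: 𝟙(3) · d(636/3) = 1 · 6 = 6
  d = 4: 𝟙(4) · d(636/4) = 1 · 4 = 4
  d = 6: 𝟙(6) · d(636/6) = 1 · 4 = 4
  d = 12: 𝟙(12) · d(636/12) = 1 · 2 = 2
  d = 53: 𝟙(53) · d(636/53) = 1 · 6 = 6
  d = 106: 𝟙(106) · d(636/106) = 1 · 4 = 4
  d = 159: 𝟙(159) · d(636/159) = 1 · 3 = 3
  d = 212: 𝟙(212) · d(636/212) = 1 · 2 = 2
  d = 318: 𝟙(318) · d(636/318) = 1 · 2 = 2
  d = 636: 𝟙(636) · d(636/636) = 1 · 1 = 1
Summing: (𝟙 * d)(636) = 12 + 8 + 6 + 4 + 4 + 2 + 6 + 4 + 3 + 2 + 2 + 1 = 54.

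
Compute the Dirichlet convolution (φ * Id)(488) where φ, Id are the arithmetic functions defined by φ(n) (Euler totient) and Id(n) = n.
(φ * Id)(488) = 2420

Divisors of 488: [1, 2, 4, 8, 61, 122, 244, 488]. For each d | 488:
  d = 1: φ(1) · Id(488/1) = 1 · 488 = 488
  d = 2: φ(2) · Id(488/2) = 1 · 244 = 244
  d = 4: φ(4) · Id(488/4) = 2 · 122 = 244
  d = 8: φ(8) · Id(488/8) = 4 · 61 = 244
  d = 61: φ(61) · Id(488/61) = 60 · 8 = 480
  d = 122: φ(122) · Id(488/122) = 60 · 4 = 240
  d = 244: φ(244) · Id(488/244) = 120 · 2 = 240
  d = 488: φ(488) · Id(488/488) = 240 · 1 = 240
Summing: (φ * Id)(488) = 488 + 244 + 244 + 244 + 480 + 240 + 240 + 240 = 2420.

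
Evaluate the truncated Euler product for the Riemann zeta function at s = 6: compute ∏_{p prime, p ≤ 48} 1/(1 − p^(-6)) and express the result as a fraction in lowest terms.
∏ = 739922824862544451640166694180680765476614483998462834502498139791315/727309058868145310276350820375862045292293308126790710400267935809536

The primes p ≤ 48 are [2, 3, 5, 7, 11, 13, 17, 19, 23, 29, 31, 37, 41, 43, 47]. For each prime, (1 − 1/p^6)^(-1) = p^6 / (p^6 − 1). The product is (1 − 1/2^6)^(-1), (1 − 1/3^6)^(-1), (1 − 1/5^6)^(-1), (1 − 1/7^6)^(-1), (1 − 1/11^6)^(-1), (1 − 1/13^6)^(-1), (1 − 1/17^6)^(-1), (1 − 1/19^6)^(-1), (1 − 1/23^6)^(-1), (1 − 1/29^6)^(-1), (1 − 1/31^6)^(-1), (1 − 1/37^6)^(-1), (1 − 1/41^6)^(-1), (1 − 1/43^6)^(-1), (1 − 1/47^6)^(-1) = ∏ p^6 / (p^6 − 1) = 739922824862544451640166694180680765476614483998462834502498139791315/727309058868145310276350820375862045292293308126790710400267935809536.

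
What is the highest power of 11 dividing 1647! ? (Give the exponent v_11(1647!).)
v_11(1647!) = 163

Legendre's formula: v_p(n!) = Σ_{k ≥ 1} ⌊n / p^k⌋. For p = 11, n = 1647, the terms are:
  ⌊1647/11^1⌋ = ⌊1647/11⌋ = 149
  ⌊1647/11^2⌋ = ⌊1647/121⌋ = 13
  ⌊1647/11^3⌋ = ⌊1647/1331⌋ = 1
(the next term ⌊1647/11^4⌋ = 0, terminating the sum). Summing: v_11(1647!) = 149 + 13 + 1 = 163.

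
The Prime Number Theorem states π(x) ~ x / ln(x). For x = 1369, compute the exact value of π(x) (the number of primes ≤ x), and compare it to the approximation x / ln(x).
π(1369) = 219;  x/ln(x) ≈ 189.56;  relative error ≈ 13.44%.

Directly count primes up to 1369: π(1369) = 219. The PNT approximation gives 1369/ln(1369) ≈ 1369/7.22184 ≈ 189.56. Relative error (π(x) − x/ln(x)) / π(x) ≈ 13.44%; the approximation is known to undercount slightly (Li(x) is a better estimate).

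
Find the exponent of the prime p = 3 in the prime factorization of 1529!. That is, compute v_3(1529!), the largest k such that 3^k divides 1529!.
v_3(1529!) = 760

Legendre's formula: v_p(n!) = Σ_{k ≥ 1} ⌊n / p^k⌋. For p = 3, n = 1529, the terms are:
  ⌊1529/3^1⌋ = ⌊1529/3⌋ = 509
  ⌊1529/3^2⌋ = ⌊1529/9⌋ = 169
  ⌊1529/3^3⌋ = ⌊1529/27⌋ = 56
  ⌊1529/3^4⌋ = ⌊1529/81⌋ = 18
  ⌊1529/3^5⌋ = ⌊1529/243⌋ = 6
  ⌊1529/3^6⌋ = ⌊1529/729⌋ = 2
(the next term ⌊1529/3^7⌋ = 0, terminating the sum). Summing: v_3(1529!) = 509 + 169 + 56 + 18 + 6 + 2 = 760.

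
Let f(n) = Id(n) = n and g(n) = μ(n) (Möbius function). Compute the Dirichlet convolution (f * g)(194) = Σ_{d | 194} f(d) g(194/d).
(Id * μ)(194) = 96

Divisors of 194: [1, 2, 97, 194]. For each d | 194:
  d = 1: Id(1) · μ(194/1) = 1 · 1 = 1
  d = 2: Id(2) · μ(194/2) = 2 · -1 = -2
  d = 97: Id(97) · μ(194/97) = 97 · -1 = -97
  d = 194: Id(194) · μ(194/194) = 194 · 1 = 194
Summing: (Id * μ)(194) = 1 + -2 + -97 + 194 = 96.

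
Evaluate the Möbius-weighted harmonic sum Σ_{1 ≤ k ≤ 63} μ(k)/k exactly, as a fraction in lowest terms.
Σ μ(k)/k = 1874648830674470878723/117288381359406970983270

Values of μ(k) for 1 ≤ k ≤ 63: μ(1) = 1, μ(2) = -1, μ(3) = -1, μ(5) = -1, μ(6) = 1, μ(7) = -1, μ(10) = 1, μ(11) = -1, μ(13) = -1, μ(14) = 1, μ(15) = 1, μ(17) = -1, μ(19) = -1, μ(21) = 1, μ(22) = 1, μ(23) = -1, μ(26) = 1, μ(29) = -1, μ(30) = -1, μ(31) = -1, μ(33) = 1, μ(34) = 1, μ(35) = 1, μ(37) = -1, μ(38) = 1, μ(39) = 1, μ(41) = -1, μ(42) = -1, μ(43) = -1, μ(46) = 1, μ(47) = -1, μ(51) = 1, μ(53) = -1, μ(55) = 1, μ(57) = 1, μ(58) = 1, μ(59) = -1, μ(61) = -1, μ(62) = 1, with μ = 0 on non-squarefree integers. Summing μ(k)/k for k where μ(k) ≠ 0 gives 1874648830674470878723/117288381359406970983270 ≈ 0.0160. (PNT ⟺ this sum → 0 as n → ∞.)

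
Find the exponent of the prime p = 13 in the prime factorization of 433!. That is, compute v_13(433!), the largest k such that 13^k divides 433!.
v_13(433!) = 35

Legendre's formula: v_p(n!) = Σ_{k ≥ 1} ⌊n / p^k⌋. For p = 13, n = 433, the terms are:
  ⌊433/13^1⌋ = ⌊433/13⌋ = 33
  ⌊433/13^2⌋ = ⌊433/169⌋ = 2
(the next term ⌊433/13^3⌋ = 0, terminating the sum). Summing: v_13(433!) = 33 + 2 = 35.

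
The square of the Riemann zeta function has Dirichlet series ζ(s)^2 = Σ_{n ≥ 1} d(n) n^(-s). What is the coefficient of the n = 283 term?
d(283) = 2

ζ(s)^2 = (Σ 1/m^s)(Σ 1/k^s). The coefficient of 1/n^s in the product is the number of ordered pairs (m, k) with mk = n, which equals d(n). For n = 283, divisors are [1, 283], so d(283) = 2.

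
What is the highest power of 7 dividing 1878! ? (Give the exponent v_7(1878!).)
v_7(1878!) = 311

Legendre's formula: v_p(n!) = Σ_{k ≥ 1} ⌊n / p^k⌋. For p = 7, n = 1878, the terms are:
  ⌊1878/7^1⌋ = ⌊1878/7⌋ = 268
  ⌊1878/7^2⌋ = ⌊1878/49⌋ = 38
  ⌊1878/7^3⌋ = ⌊1878/343⌋ = 5
(the next term ⌊1878/7^4⌋ = 0, terminating the sum). Summing: v_7(1878!) = 268 + 38 + 5 = 311.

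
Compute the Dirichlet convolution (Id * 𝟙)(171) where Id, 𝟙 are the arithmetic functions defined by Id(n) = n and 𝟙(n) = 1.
(Id * 𝟙)(171) = 260

Divisors of 171: [1, 3, 9, 19, 57, 171]. For each d | 171:
  d = 1: Id(1) · 𝟙(171/1) = 1 · 1 = 1
  d = 3: Id(3) · 𝟙(171/3) = 3 · 1 = 3
  d = 9: Id(9) · 𝟙(171/9) = 9 · 1 = 9
  d = 19: Id(19) · 𝟙(171/19) = 19 · 1 = 19
  d = 57: Id(57) · 𝟙(171/57) = 57 · 1 = 57
  d = 171: Id(171) · 𝟙(171/171) = 171 · 1 = 171
Summing: (Id * 𝟙)(171) = 1 + 3 + 9 + 19 + 57 + 171 = 260.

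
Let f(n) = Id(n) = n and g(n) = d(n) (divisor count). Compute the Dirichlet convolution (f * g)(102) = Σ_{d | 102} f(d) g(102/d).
(Id * d)(102) = 380

Divisors of 102: [1, 2, 3, 6, 17, 34, 51, 102]. For each d | 102:
  d = 1: Id(1) · d(102/1) = 1 · 8 = 8
  d = 2: Id(2) · d(102/2) = 2 · 4 = 8
  d = 3: Id(3) · d(102/3) = 3 · 4 = 12
  d = 6: Id(6) · d(102/6) = 6 · 2 = 12
  d = 17: Id(17) · d(102/17) = 17 · 4 = 68
  d = 34: Id(34) · d(102/34) = 34 · 2 = 68
  d = 51: Id(51) · d(102/51) = 51 · 2 = 102
  d = 102: Id(102) · d(102/102) = 102 · 1 = 102
Summing: (Id * d)(102) = 8 + 8 + 12 + 12 + 68 + 68 + 102 + 102 = 380.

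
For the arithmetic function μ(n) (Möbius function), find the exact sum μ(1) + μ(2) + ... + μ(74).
Σ_{n ≤ 74} μ(n) = -3

Compute μ(n) for each 1 ≤ n ≤ 74: μ(1) = 1, μ(2) = -1, μ(3) = -1, μ(4) = 0, μ(5) = -1, μ(6) = 1, μ(7) = -1, μ(8) = 0, μ(9) = 0, μ(10) = 1, μ(11) = -1, μ(12) = 0, μ(13) = -1, μ(14) = 1, μ(15) = 1, μ(16) = 0, μ(17) = -1, μ(18) = 0, μ(19) = -1, μ(20) = 0, μ(21) = 1, μ(22) = 1, μ(23) = -1, μ(24) = 0, μ(25) = 0, μ(26) = 1, μ(27) = 0, μ(28) = 0, μ(29) = -1, μ(30) = -1, μ(31) = -1, μ(32) = 0, μ(33) = 1, μ(34) = 1, μ(35) = 1, μ(36) = 0, μ(37) = -1, μ(38) = 1, μ(39) = 1, μ(40) = 0, μ(41) = -1, μ(42) = -1, μ(43) = -1, μ(44) = 0, μ(45) = 0, μ(46) = 1, μ(47) = -1, μ(48) = 0, μ(49) = 0, μ(50) = 0, μ(51) = 1, μ(52) = 0, μ(53) = -1, μ(54) = 0, μ(55) = 1, μ(56) = 0, μ(57) = 1, μ(58) = 1, μ(59) = -1, μ(60) = 0, μ(61) = -1, μ(62) = 1, μ(63) = 0, μ(64) = 0, μ(65) = 1, μ(66) = -1, μ(67) = -1, μ(68) = 0, μ(69) = 1, μ(70) = -1, μ(71) = -1, μ(72) = 0, μ(73) = -1, μ(74) = 1. Summing all 74 values: -3. (Mertens function M(x) = Σ_{n ≤ x} μ(n); on average M(x) should be small (PNT ⟺ M(x) = o(x)).)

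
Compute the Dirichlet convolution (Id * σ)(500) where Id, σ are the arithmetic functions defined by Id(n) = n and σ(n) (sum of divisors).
(Id * σ)(500) = 9962

Divisors of 500: [1, 2, 4, 5, 10, 20, 25, 50, 100, 125, 250, 500]. For each d | 500:
  d = 1: Id(1) · σ(500/1) = 1 · 1092 = 1092
  d = 2: Id(2) · σ(500/2) = 2 · 468 = 936
  d = 4: Id(4) · σ(500/4) = 4 · 156 = 624
  d = 5: Id(5) · σ(500/5) = 5 · 217 = 1085
  d = 10: Id(10) · σ(500/10) = 10 · 93 = 930
  d = 20: Id(20) · σ(500/20) = 20 · 31 = 620
  d = 25: Id(25) · σ(500/25) = 25 · 42 = 1050
  d = 50: Id(50) · σ(500/50) = 50 · 18 = 900
  d = 100: Id(100) · σ(500/100) = 100 · 6 = 600
  d = 125: Id(125) · σ(500/125) = 125 · 7 = 875
  d = 250: Id(250) · σ(500/250) = 250 · 3 = 750
  d = 500: Id(500) · σ(500/500) = 500 · 1 = 500
Summing: (Id * σ)(500) = 1092 + 936 + 624 + 1085 + 930 + 620 + 1050 + 900 + 600 + 875 + 750 + 500 = 9962.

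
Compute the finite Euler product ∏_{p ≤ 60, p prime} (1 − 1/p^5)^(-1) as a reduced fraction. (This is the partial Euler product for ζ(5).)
∏ = 9783623293724966042755527767857913576946767245571173033197003580720982191908567341/9435202489615342986287959538462812822601440308319131731232692023968655443618693120

The primes p ≤ 60 are [2, 3, 5, 7, 11, 13, 17, 19, 23, 29, 31, 37, 41, 43, 47, 53, 59]. For each prime, (1 − 1/p^5)^(-1) = p^5 / (p^5 − 1). The product is (1 − 1/2^5)^(-1), (1 − 1/3^5)^(-1), (1 − 1/5^5)^(-1), (1 − 1/7^5)^(-1), (1 − 1/11^5)^(-1), (1 − 1/13^5)^(-1), (1 − 1/17^5)^(-1), (1 − 1/19^5)^(-1), (1 − 1/23^5)^(-1), (1 − 1/29^5)^(-1), (1 − 1/31^5)^(-1), (1 − 1/37^5)^(-1), (1 − 1/41^5)^(-1), (1 − 1/43^5)^(-1), (1 − 1/47^5)^(-1), (1 − 1/53^5)^(-1), (1 − 1/59^5)^(-1) = ∏ p^5 / (p^5 − 1) = 9783623293724966042755527767857913576946767245571173033197003580720982191908567341/9435202489615342986287959538462812822601440308319131731232692023968655443618693120.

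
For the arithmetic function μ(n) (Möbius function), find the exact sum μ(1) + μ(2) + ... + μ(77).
Σ_{n ≤ 77} μ(n) = -2

Compute μ(n) for each 1 ≤ n ≤ 77: μ(1) = 1, μ(2) = -1, μ(3) = -1, μ(4) = 0, μ(5) = -1, μ(6) = 1, μ(7) = -1, μ(8) = 0, μ(9) = 0, μ(10) = 1, μ(11) = -1, μ(12) = 0, μ(13) = -1, μ(14) = 1, μ(15) = 1, μ(16) = 0, μ(17) = -1, μ(18) = 0, μ(19) = -1, μ(20) = 0, μ(21) = 1, μ(22) = 1, μ(23) = -1, μ(24) = 0, μ(25) = 0, μ(26) = 1, μ(27) = 0, μ(28) = 0, μ(29) = -1, μ(30) = -1, μ(31) = -1, μ(32) = 0, μ(33) = 1, μ(34) = 1, μ(35) = 1, μ(36) = 0, μ(37) = -1, μ(38) = 1, μ(39) = 1, μ(40) = 0, μ(41) = -1, μ(42) = -1, μ(43) = -1, μ(44) = 0, μ(45) = 0, μ(46) = 1, μ(47) = -1, μ(48) = 0, μ(49) = 0, μ(50) = 0, μ(51) = 1, μ(52) = 0, μ(53) = -1, μ(54) = 0, μ(55) = 1, μ(56) = 0, μ(57) = 1, μ(58) = 1, μ(59) = -1, μ(60) = 0, μ(61) = -1, μ(62) = 1, μ(63) = 0, μ(64) = 0, μ(65) = 1, μ(66) = -1, μ(67) = -1, μ(68) = 0, μ(69) = 1, μ(70) = -1, μ(71) = -1, μ(72) = 0, μ(73) = -1, μ(74) = 1, μ(75) = 0, μ(76) = 0, μ(77) = 1. Summing all 77 values: -2. (Mertens function M(x) = Σ_{n ≤ x} μ(n); on average M(x) should be small (PNT ⟺ M(x) = o(x)).)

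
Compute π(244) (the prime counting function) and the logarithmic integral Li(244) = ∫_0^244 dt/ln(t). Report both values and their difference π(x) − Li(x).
π(244) = 53;  Li(244) ≈ 58.34;  π(x) − Li(x) ≈ -5.34.

Direct count of primes ≤ 244 gives π(244) = 53. Numerical evaluation of the logarithmic integral gives Li(244) ≈ 58.34. The difference π(x) − Li(x) ≈ -5.34 is typically negative for small/moderate x (Li(x) overestimates), though Littlewood's theorem shows this sign changes infinitely often.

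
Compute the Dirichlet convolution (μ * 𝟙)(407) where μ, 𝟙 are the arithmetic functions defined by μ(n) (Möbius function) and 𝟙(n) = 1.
(μ * 𝟙)(407) = 0

Divisors of 407: [1, 11, 37, 407]. For each d | 407:
  d = 1: μ(1) · 𝟙(407/1) = 1 · 1 = 1
  d = 11: μ(11) · 𝟙(407/11) = -1 · 1 = -1
  d = 37: μ(37) · 𝟙(407/37) = -1 · 1 = -1
  d = 407: μ(407) · 𝟙(407/407) = 1 · 1 = 1
Summing: (μ * 𝟙)(407) = 1 + -1 + -1 + 1 = 0.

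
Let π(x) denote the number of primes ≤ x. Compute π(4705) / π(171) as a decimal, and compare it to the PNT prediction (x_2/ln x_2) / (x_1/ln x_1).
π(4705)/π(171) = 635/39 ≈ 16.2821;  PNT prediction ≈ 16.7295.

π(171) = 39 and π(4705) = 635, so π(4705)/π(171) ≈ 16.2821. The PNT-predicted ratio is (4705/ln(4705)) / (171/ln(171)) ≈ 16.7295. The two agree to within a few percent, as expected.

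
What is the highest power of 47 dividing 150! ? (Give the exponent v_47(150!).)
v_47(150!) = 3

Legendre's formula: v_p(n!) = Σ_{k ≥ 1} ⌊n / p^k⌋. For p = 47, n = 150, the terms are:
  ⌊150/47^1⌋ = ⌊150/47⌋ = 3
(the next term ⌊150/47^2⌋ = 0, terminating the sum). Summing: v_47(150!) = 3 = 3.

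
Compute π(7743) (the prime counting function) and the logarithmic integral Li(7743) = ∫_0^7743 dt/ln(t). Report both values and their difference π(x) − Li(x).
π(7743) = 982;  Li(7743) ≈ 997.77;  π(x) − Li(x) ≈ -15.77.

Direct count of primes ≤ 7743 gives π(7743) = 982. Numerical evaluation of the logarithmic integral gives Li(7743) ≈ 997.77. The difference π(x) − Li(x) ≈ -15.77 is typically negative for small/moderate x (Li(x) overestimates), though Littlewood's theorem shows this sign changes infinitely often.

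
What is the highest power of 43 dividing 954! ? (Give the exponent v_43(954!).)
v_43(954!) = 22

Legendre's formula: v_p(n!) = Σ_{k ≥ 1} ⌊n / p^k⌋. For p = 43, n = 954, the terms are:
  ⌊954/43^1⌋ = ⌊954/43⌋ = 22
(the next term ⌊954/43^2⌋ = 0, terminating the sum). Summing: v_43(954!) = 22 = 22.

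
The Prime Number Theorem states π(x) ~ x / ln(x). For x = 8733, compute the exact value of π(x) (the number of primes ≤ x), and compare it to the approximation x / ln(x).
π(8733) = 1088;  x/ln(x) ≈ 962.33;  relative error ≈ 11.55%.

Directly count primes up to 8733: π(8733) = 1088. The PNT approximation gives 8733/ln(8733) ≈ 8733/9.07486 ≈ 962.33. Relative error (π(x) − x/ln(x)) / π(x) ≈ 11.55%; the approximation is known to undercount slightly (Li(x) is a better estimate).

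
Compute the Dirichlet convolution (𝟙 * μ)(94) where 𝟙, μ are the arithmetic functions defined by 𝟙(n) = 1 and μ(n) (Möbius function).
(𝟙 * μ)(94) = 0

Divisors of 94: [1, 2, 47, 94]. For each d | 94:
  d = 1: 𝟙(1) · μ(94/1) = 1 · 1 = 1
  d = 2: 𝟙(2) · μ(94/2) = 1 · -1 = -1
  d = 47: 𝟙(47) · μ(94/47) = 1 · -1 = -1
  d = 94: 𝟙(94) · μ(94/94) = 1 · 1 = 1
Summing: (𝟙 * μ)(94) = 1 + -1 + -1 + 1 = 0.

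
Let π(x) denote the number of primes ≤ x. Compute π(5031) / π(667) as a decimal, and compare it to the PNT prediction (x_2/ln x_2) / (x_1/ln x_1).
π(5031)/π(667) = 674/121 ≈ 5.5702;  PNT prediction ≈ 5.7546.

π(667) = 121 and π(5031) = 674, so π(5031)/π(667) ≈ 5.5702. The PNT-predicted ratio is (5031/ln(5031)) / (667/ln(667)) ≈ 5.7546. The two agree to within a few percent, as expected.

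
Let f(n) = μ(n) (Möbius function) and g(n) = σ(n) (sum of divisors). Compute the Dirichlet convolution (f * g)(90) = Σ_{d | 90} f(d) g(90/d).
(μ * σ)(90) = 90

Divisors of 90: [1, 2, 3, 5, 6, 9, 10, 15, 18, 30, 45, 90]. For each d | 90:
  d = 1: μ(1) · σ(90/1) = 1 · 234 = 234
  d = 2: μ(2) · σ(90/2) = -1 · 78 = -78
  d = 3: μ(3) · σ(90/3) = -1 · 72 = -72
  d = 5: μ(5) · σ(90/5) = -1 · 39 = -39
  d = 6: μ(6) · σ(90/6) = 1 · 24 = 24
  d = 9: μ(9) · σ(90/9) = 0 · 18 = 0
  d = 10: μ(10) · σ(90/10) = 1 · 13 = 13
  d = 15: μ(15) · σ(90/15) = 1 · 12 = 12
  d = 18: μ(18) · σ(90/18) = 0 · 6 = 0
  d = 30: μ(30) · σ(90/30) = -1 · 4 = -4
  d = 45: μ(45) · σ(90/45) = 0 · 3 = 0
  d = 90: μ(90) · σ(90/90) = 0 · 1 = 0
Summing: (μ * σ)(90) = 234 + -78 + -72 + -39 + 24 + 0 + 13 + 12 + 0 + -4 + 0 + 0 = 90.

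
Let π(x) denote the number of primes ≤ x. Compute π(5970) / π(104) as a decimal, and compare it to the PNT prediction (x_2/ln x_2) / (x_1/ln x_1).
π(5970)/π(104) = 781/27 ≈ 28.9259;  PNT prediction ≈ 30.6637.

π(104) = 27 and π(5970) = 781, so π(5970)/π(104) ≈ 28.9259. The PNT-predicted ratio is (5970/ln(5970)) / (104/ln(104)) ≈ 30.6637. The two agree to within a few percent, as expected.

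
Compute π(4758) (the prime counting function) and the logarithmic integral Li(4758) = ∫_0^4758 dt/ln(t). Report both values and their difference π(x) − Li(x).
π(4758) = 640;  Li(4758) ≈ 655.79;  π(x) − Li(x) ≈ -15.79.

Direct count of primes ≤ 4758 gives π(4758) = 640. Numerical evaluation of the logarithmic integral gives Li(4758) ≈ 655.79. The difference π(x) − Li(x) ≈ -15.79 is typically negative for small/moderate x (Li(x) overestimates), though Littlewood's theorem shows this sign changes infinitely often.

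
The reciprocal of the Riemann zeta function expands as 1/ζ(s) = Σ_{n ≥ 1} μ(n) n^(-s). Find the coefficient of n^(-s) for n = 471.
μ(471) = 1

Factor n = 471 = 3 · 157. μ(n) = 0 if any exponent ≥ 2 (not squarefree); otherwise μ(n) = (−1)^{ω(n)} where ω(n) is the number of distinct prime factors. Applying: μ(471) = 1.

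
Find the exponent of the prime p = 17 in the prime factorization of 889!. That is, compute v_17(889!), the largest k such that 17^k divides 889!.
v_17(889!) = 55

Legendre's formula: v_p(n!) = Σ_{k ≥ 1} ⌊n / p^k⌋. For p = 17, n = 889, the terms are:
  ⌊889/17^1⌋ = ⌊889/17⌋ = 52
  ⌊889/17^2⌋ = ⌊889/289⌋ = 3
(the next term ⌊889/17^3⌋ = 0, terminating the sum). Summing: v_17(889!) = 52 + 3 = 55.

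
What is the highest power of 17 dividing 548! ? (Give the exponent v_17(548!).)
v_17(548!) = 33

Legendre's formula: v_p(n!) = Σ_{k ≥ 1} ⌊n / p^k⌋. For p = 17, n = 548, the terms are:
  ⌊548/17^1⌋ = ⌊548/17⌋ = 32
  ⌊548/17^2⌋ = ⌊548/289⌋ = 1
(the next term ⌊548/17^3⌋ = 0, terminating the sum). Summing: v_17(548!) = 32 + 1 = 33.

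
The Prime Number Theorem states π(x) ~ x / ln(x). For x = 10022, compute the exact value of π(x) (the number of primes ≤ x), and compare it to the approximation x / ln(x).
π(10022) = 1231;  x/ln(x) ≈ 1087.87;  relative error ≈ 11.63%.

Directly count primes up to 10022: π(10022) = 1231. The PNT approximation gives 10022/ln(10022) ≈ 10022/9.21254 ≈ 1087.87. Relative error (π(x) − x/ln(x)) / π(x) ≈ 11.63%; the approximation is known to undercount slightly (Li(x) is a better estimate).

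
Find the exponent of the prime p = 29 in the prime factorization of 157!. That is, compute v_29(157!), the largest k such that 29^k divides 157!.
v_29(157!) = 5

Legendre's formula: v_p(n!) = Σ_{k ≥ 1} ⌊n / p^k⌋. For p = 29, n = 157, the terms are:
  ⌊157/29^1⌋ = ⌊157/29⌋ = 5
(the next term ⌊157/29^2⌋ = 0, terminating the sum). Summing: v_29(157!) = 5 = 5.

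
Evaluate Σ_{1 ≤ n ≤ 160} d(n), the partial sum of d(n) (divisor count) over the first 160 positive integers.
Σ_{n ≤ 160} d(n) = 842

Compute d(n) for each 1 ≤ n ≤ 160: d(1) = 1, d(2) = 2, d(3) = 2, d(4) = 3, d(5) = 2, d(6) = 4, d(7) = 2, d(8) = 4, d(9) = 3, d(10) = 4, d(11) = 2, d(12) = 6, d(13) = 2, d(14) = 4, d(15) = 4, d(16) = 5, d(17) = 2, d(18) = 6, d(19) = 2, d(20) = 6, d(21) = 4, d(22) = 4, d(23) = 2, d(24) = 8, d(25) = 3, d(26) = 4, d(27) = 4, d(28) = 6, d(29) = 2, d(30) = 8, d(31) = 2, d(32) = 6, d(33) = 4, d(34) = 4, d(35) = 4, d(36) = 9, d(37) = 2, d(38) = 4, d(39) = 4, d(40) = 8, d(41) = 2, d(42) = 8, d(43) = 2, d(44) = 6, d(45) = 6, d(46) = 4, d(47) = 2, d(48) = 10, d(49) = 3, d(50) = 6, d(51) = 4, d(52) = 6, d(53) = 2, d(54) = 8, d(55) = 4, d(56) = 8, d(57) = 4, d(58) = 4, d(59) = 2, d(60) = 12, d(61) = 2, d(62) = 4, d(63) = 6, d(64) = 7, d(65) = 4, d(66) = 8, d(67) = 2, d(68) = 6, d(69) = 4, d(70) = 8, d(71) = 2, d(72) = 12, d(73) = 2, d(74) = 4, d(75) = 6, d(76) = 6, d(77) = 4, d(78) = 8, d(79) = 2, d(80) = 10, d(81) = 5, d(82) = 4, d(83) = 2, d(84) = 12, d(85) = 4, d(86) = 4, d(87) = 4, d(88) = 8, d(89) = 2, d(90) = 12, d(91) = 4, d(92) = 6, d(93) = 4, d(94) = 4, d(95) = 4, d(96) = 12, d(97) = 2, d(98) = 6, d(99) = 6, d(100) = 9, d(101) = 2, d(102) = 8, d(103) = 2, d(104) = 8, d(105) = 8, d(106) = 4, d(107) = 2, d(108) = 12, d(109) = 2, d(110) = 8, d(111) = 4, d(112) = 10, d(113) = 2, d(114) = 8, d(115) = 4, d(116) = 6, d(117) = 6, d(118) = 4, d(119) = 4, d(120) = 16, d(121) = 3, d(122) = 4, d(123) = 4, d(124) = 6, d(125) = 4, d(126) = 12, d(127) = 2, d(128) = 8, d(129) = 4, d(130) = 8, d(131) = 2, d(132) = 12, d(133) = 4, d(134) = 4, d(135) = 8, d(136) = 8, d(137) = 2, d(138) = 8, d(139) = 2, d(140) = 12, d(141) = 4, d(142) = 4, d(143) = 4, d(144) = 15, d(145) = 4, d(146) = 4, d(147) = 6, d(148) = 6, d(149) = 2, d(150) = 12, d(151) = 2, d(152) = 8, d(153) = 6, d(154) = 8, d(155) = 4, d(156) = 12, d(157) = 2, d(158) = 4, d(159) = 4, d(160) = 12. Summing all 160 values: 842. (Dirichlet's divisor formula: Σ_{n ≤ x} d(n) = x ln(x) + (2γ − 1) x + O(√x). For x = 160, the asymptotic estimate is ≈ 836.74.)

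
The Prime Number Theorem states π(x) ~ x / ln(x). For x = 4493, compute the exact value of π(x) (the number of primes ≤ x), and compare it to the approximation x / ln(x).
π(4493) = 610;  x/ln(x) ≈ 534.23;  relative error ≈ 12.42%.

Directly count primes up to 4493: π(4493) = 610. The PNT approximation gives 4493/ln(4493) ≈ 4493/8.41028 ≈ 534.23. Relative error (π(x) − x/ln(x)) / π(x) ≈ 12.42%; the approximation is known to undercount slightly (Li(x) is a better estimate).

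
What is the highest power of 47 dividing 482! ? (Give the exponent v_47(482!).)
v_47(482!) = 10

Legendre's formula: v_p(n!) = Σ_{k ≥ 1} ⌊n / p^k⌋. For p = 47, n = 482, the terms are:
  ⌊482/47^1⌋ = ⌊482/47⌋ = 10
(the next term ⌊482/47^2⌋ = 0, terminating the sum). Summing: v_47(482!) = 10 = 10.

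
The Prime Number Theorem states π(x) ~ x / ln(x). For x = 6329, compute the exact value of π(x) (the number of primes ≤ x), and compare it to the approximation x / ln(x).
π(6329) = 824;  x/ln(x) ≈ 723.07;  relative error ≈ 12.25%.

Directly count primes up to 6329: π(6329) = 824. The PNT approximation gives 6329/ln(6329) ≈ 6329/8.75290 ≈ 723.07. Relative error (π(x) − x/ln(x)) / π(x) ≈ 12.25%; the approximation is known to undercount slightly (Li(x) is a better estimate).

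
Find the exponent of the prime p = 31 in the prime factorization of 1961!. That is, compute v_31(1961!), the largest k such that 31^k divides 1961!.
v_31(1961!) = 65

Legendre's formula: v_p(n!) = Σ_{k ≥ 1} ⌊n / p^k⌋. For p = 31, n = 1961, the terms are:
  ⌊1961/31^1⌋ = ⌊1961/31⌋ = 63
  ⌊1961/31^2⌋ = ⌊1961/961⌋ = 2
(the next term ⌊1961/31^3⌋ = 0, terminating the sum). Summing: v_31(1961!) = 63 + 2 = 65.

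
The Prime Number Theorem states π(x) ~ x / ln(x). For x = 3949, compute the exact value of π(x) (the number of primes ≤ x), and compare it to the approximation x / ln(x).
π(3949) = 548;  x/ln(x) ≈ 476.86;  relative error ≈ 12.98%.

Directly count primes up to 3949: π(3949) = 548. The PNT approximation gives 3949/ln(3949) ≈ 3949/8.28122 ≈ 476.86. Relative error (π(x) − x/ln(x)) / π(x) ≈ 12.98%; the approximation is known to undercount slightly (Li(x) is a better estimate).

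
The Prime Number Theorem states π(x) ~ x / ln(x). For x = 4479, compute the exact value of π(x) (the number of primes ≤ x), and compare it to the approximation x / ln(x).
π(4479) = 607;  x/ln(x) ≈ 532.76;  relative error ≈ 12.23%.

Directly count primes up to 4479: π(4479) = 607. The PNT approximation gives 4479/ln(4479) ≈ 4479/8.40716 ≈ 532.76. Relative error (π(x) − x/ln(x)) / π(x) ≈ 12.23%; the approximation is known to undercount slightly (Li(x) is a better estimate).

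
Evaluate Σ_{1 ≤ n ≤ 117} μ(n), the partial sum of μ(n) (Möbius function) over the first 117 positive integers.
Σ_{n ≤ 117} μ(n) = -5

Compute μ(n) for each 1 ≤ n ≤ 117: μ(1) = 1, μ(2) = -1, μ(3) = -1, μ(4) = 0, μ(5) = -1, μ(6) = 1, μ(7) = -1, μ(8) = 0, μ(9) = 0, μ(10) = 1, μ(11) = -1, μ(12) = 0, μ(13) = -1, μ(14) = 1, μ(15) = 1, μ(16) = 0, μ(17) = -1, μ(18) = 0, μ(19) = -1, μ(20) = 0, μ(21) = 1, μ(22) = 1, μ(23) = -1, μ(24) = 0, μ(25) = 0, μ(26) = 1, μ(27) = 0, μ(28) = 0, μ(29) = -1, μ(30) = -1, μ(31) = -1, μ(32) = 0, μ(33) = 1, μ(34) = 1, μ(35) = 1, μ(36) = 0, μ(37) = -1, μ(38) = 1, μ(39) = 1, μ(40) = 0, μ(41) = -1, μ(42) = -1, μ(43) = -1, μ(44) = 0, μ(45) = 0, μ(46) = 1, μ(47) = -1, μ(48) = 0, μ(49) = 0, μ(50) = 0, μ(51) = 1, μ(52) = 0, μ(53) = -1, μ(54) = 0, μ(55) = 1, μ(56) = 0, μ(57) = 1, μ(58) = 1, μ(59) = -1, μ(60) = 0, μ(61) = -1, μ(62) = 1, μ(63) = 0, μ(64) = 0, μ(65) = 1, μ(66) = -1, μ(67) = -1, μ(68) = 0, μ(69) = 1, μ(70) = -1, μ(71) = -1, μ(72) = 0, μ(73) = -1, μ(74) = 1, μ(75) = 0, μ(76) = 0, μ(77) = 1, μ(78) = -1, μ(79) = -1, μ(80) = 0, μ(81) = 0, μ(82) = 1, μ(83) = -1, μ(84) = 0, μ(85) = 1, μ(86) = 1, μ(87) = 1, μ(88) = 0, μ(89) = -1, μ(90) = 0, μ(91) = 1, μ(92) = 0, μ(93) = 1, μ(94) = 1, μ(95) = 1, μ(96) = 0, μ(97) = -1, μ(98) = 0, μ(99) = 0, μ(100) = 0, μ(101) = -1, μ(102) = -1, μ(103) = -1, μ(104) = 0, μ(105) = -1, μ(106) = 1, μ(107) = -1, μ(108) = 0, μ(109) = -1, μ(110) = -1, μ(111) = 1, μ(112) = 0, μ(113) = -1, μ(114) = -1, μ(115) = 1, μ(116) = 0, μ(117) = 0. Summing all 117 values: -5. (Mertens function M(x) = Σ_{n ≤ x} μ(n); on average M(x) should be small (PNT ⟺ M(x) = o(x)).)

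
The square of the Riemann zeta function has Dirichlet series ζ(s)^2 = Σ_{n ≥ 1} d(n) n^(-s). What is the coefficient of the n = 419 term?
d(419) = 2

ζ(s)^2 = (Σ 1/m^s)(Σ 1/k^s). The coefficient of 1/n^s in the product is the number of ordered pairs (m, k) with mk = n, which equals d(n). For n = 419, divisors are [1, 419], so d(419) = 2.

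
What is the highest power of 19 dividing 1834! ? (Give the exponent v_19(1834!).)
v_19(1834!) = 101

Legendre's formula: v_p(n!) = Σ_{k ≥ 1} ⌊n / p^k⌋. For p = 19, n = 1834, the terms are:
  ⌊1834/19^1⌋ = ⌊1834/19⌋ = 96
  ⌊1834/19^2⌋ = ⌊1834/361⌋ = 5
(the next term ⌊1834/19^3⌋ = 0, terminating the sum). Summing: v_19(1834!) = 96 + 5 = 101.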